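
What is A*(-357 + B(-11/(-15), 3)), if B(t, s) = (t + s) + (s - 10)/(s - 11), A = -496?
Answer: 2621794/15 ≈ 1.7479e+5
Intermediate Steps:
B(t, s) = s + t + (-10 + s)/(-11 + s) (B(t, s) = (s + t) + (-10 + s)/(-11 + s) = s + t + (-10 + s)/(-11 + s))
A*(-357 + B(-11/(-15), 3)) = -496*(-357 + (-10 + 3² - (-121)/(-15) - 10*3 + 3*(-11/(-15)))/(-11 + 3)) = -496*(-357 + (-10 + 9 - (-121)*(-1)/15 - 30 + 3*(-11*(-1/15)))/(-8)) = -496*(-357 - (-10 + 9 - 11*11/15 - 30 + 3*(11/15))/8) = -496*(-357 - (-10 + 9 - 121/15 - 30 + 11/5)/8) = -496*(-357 - ⅛*(-553/15)) = -496*(-357 + 553/120) = -496*(-42287/120) = 2621794/15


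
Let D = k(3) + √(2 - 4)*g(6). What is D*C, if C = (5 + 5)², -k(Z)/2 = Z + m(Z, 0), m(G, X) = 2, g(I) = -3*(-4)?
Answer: -1000 + 1200*I*√2 ≈ -1000.0 + 1697.1*I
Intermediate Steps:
g(I) = 12
k(Z) = -4 - 2*Z (k(Z) = -2*(Z + 2) = -2*(2 + Z) = -4 - 2*Z)
C = 100 (C = 10² = 100)
D = -10 + 12*I*√2 (D = (-4 - 2*3) + √(2 - 4)*12 = (-4 - 6) + √(-2)*12 = -10 + (I*√2)*12 = -10 + 12*I*√2 ≈ -10.0 + 16.971*I)
D*C = (-10 + 12*I*√2)*100 = -1000 + 1200*I*√2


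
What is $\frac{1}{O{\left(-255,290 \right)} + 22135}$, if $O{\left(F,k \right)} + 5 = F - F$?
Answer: $\frac{1}{22130} \approx 4.5188 \cdot 10^{-5}$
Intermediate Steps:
$O{\left(F,k \right)} = -5$ ($O{\left(F,k \right)} = -5 + \left(F - F\right) = -5 + 0 = -5$)
$\frac{1}{O{\left(-255,290 \right)} + 22135} = \frac{1}{-5 + 22135} = \frac{1}{22130}$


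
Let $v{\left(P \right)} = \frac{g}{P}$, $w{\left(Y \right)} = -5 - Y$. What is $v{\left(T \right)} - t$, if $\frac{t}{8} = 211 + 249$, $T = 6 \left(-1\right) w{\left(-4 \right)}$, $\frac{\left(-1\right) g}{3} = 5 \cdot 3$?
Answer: $- \frac{7375}{2} \approx -3687.5$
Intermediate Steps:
$g = -45$ ($g = - 3 \cdot 5 \cdot 3 = \left(-3\right) 15 = -45$)
$T = 6$ ($T = 6 \left(-1\right) \left(-5 - -4\right) = - 6 \left(-5 + 4\right) = \left(-6\right) \left(-1\right) = 6$)
$t = 3680$ ($t = 8 \left(211 + 249\right) = 8 \cdot 460 = 3680$)
$v{\left(P \right)} = - \frac{45}{P}$
$v{\left(T \right)} - t = - \frac{45}{6} - 3680 = \left(-45\right) \frac{1}{6} - 3680 = - \frac{15}{2} - 3680 = - \frac{7375}{2}$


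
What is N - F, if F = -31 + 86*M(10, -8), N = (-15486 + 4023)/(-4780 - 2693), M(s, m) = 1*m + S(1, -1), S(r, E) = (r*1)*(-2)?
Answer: 2223302/2491 ≈ 892.53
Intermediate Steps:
S(r, E) = -2*r (S(r, E) = r*(-2) = -2*r)
M(s, m) = -2 + m (M(s, m) = 1*m - 2*1 = m - 2 = -2 + m)
N = 3821/2491 (N = -11463/(-7473) = -11463*(-1/7473) = 3821/2491 ≈ 1.5339)
F = -891 (F = -31 + 86*(-2 - 8) = -31 + 86*(-10) = -31 - 860 = -891)
N - F = 3821/2491 - 1*(-891) = 3821/2491 + 891 = 2223302/2491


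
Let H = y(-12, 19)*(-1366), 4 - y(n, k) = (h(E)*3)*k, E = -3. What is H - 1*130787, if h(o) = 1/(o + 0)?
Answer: -162205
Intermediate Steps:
h(o) = 1/o
y(n, k) = 4 + k (y(n, k) = 4 - 3/(-3)*k = 4 - (-1/3*3)*k = 4 - (-1)*k = 4 + k)
H = -31418 (H = (4 + 19)*(-1366) = 23*(-1366) = -31418)
H - 1*130787 = -31418 - 1*130787 = -31418 - 130787 = -162205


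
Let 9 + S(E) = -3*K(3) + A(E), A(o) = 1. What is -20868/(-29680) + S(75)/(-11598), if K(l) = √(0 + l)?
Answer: 30283063/43028580 + √3/3866 ≈ 0.70424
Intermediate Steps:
K(l) = √l
S(E) = -8 - 3*√3 (S(E) = -9 + (-3*√3 + 1) = -9 + (1 - 3*√3) = -8 - 3*√3)
-20868/(-29680) + S(75)/(-11598) = -20868/(-29680) + (-8 - 3*√3)/(-11598) = -20868*(-1/29680) + (-8 - 3*√3)*(-1/11598) = 5217/7420 + (4/5799 + √3/3866) = 30283063/43028580 + √3/3866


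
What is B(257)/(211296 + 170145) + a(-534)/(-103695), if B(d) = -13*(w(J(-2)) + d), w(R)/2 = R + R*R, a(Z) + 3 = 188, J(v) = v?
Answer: -28160248/2636901633 ≈ -0.010679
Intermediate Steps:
a(Z) = 185 (a(Z) = -3 + 188 = 185)
w(R) = 2*R + 2*R² (w(R) = 2*(R + R*R) = 2*(R + R²) = 2*R + 2*R²)
B(d) = -52 - 13*d (B(d) = -13*(2*(-2)*(1 - 2) + d) = -13*(2*(-2)*(-1) + d) = -13*(4 + d) = -52 - 13*d)
B(257)/(211296 + 170145) + a(-534)/(-103695) = (-52 - 13*257)/(211296 + 170145) + 185/(-103695) = (-52 - 3341)/381441 + 185*(-1/103695) = -3393*1/381441 - 37/20739 = -1131/127147 - 37/20739 = -28160248/2636901633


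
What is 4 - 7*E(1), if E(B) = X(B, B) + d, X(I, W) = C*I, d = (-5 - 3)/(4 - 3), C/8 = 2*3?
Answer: -276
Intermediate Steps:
C = 48 (C = 8*(2*3) = 8*6 = 48)
d = -8 (d = -8/1 = -8*1 = -8)
X(I, W) = 48*I
E(B) = -8 + 48*B (E(B) = 48*B - 8 = -8 + 48*B)
4 - 7*E(1) = 4 - 7*(-8 + 48*1) = 4 - 7*(-8 + 48) = 4 - 7*40 = 4 - 280 = -276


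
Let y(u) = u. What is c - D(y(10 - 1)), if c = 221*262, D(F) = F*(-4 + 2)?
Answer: 57920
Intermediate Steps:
D(F) = -2*F (D(F) = F*(-2) = -2*F)
c = 57902
c - D(y(10 - 1)) = 57902 - (-2)*(10 - 1) = 57902 - (-2)*9 = 57902 - 1*(-18) = 57902 + 18 = 57920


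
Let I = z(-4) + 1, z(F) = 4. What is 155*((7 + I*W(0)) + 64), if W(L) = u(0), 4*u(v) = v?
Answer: 11005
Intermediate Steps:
u(v) = v/4
W(L) = 0 (W(L) = (1/4)*0 = 0)
I = 5 (I = 4 + 1 = 5)
155*((7 + I*W(0)) + 64) = 155*((7 + 5*0) + 64) = 155*((7 + 0) + 64) = 155*(7 + 64) = 155*71 = 11005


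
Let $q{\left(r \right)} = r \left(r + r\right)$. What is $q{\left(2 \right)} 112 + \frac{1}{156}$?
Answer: $\frac{139777}{156} \approx 896.01$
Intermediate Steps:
$q{\left(r \right)} = 2 r^{2}$ ($q{\left(r \right)} = r 2 r = 2 r^{2}$)
$q{\left(2 \right)} 112 + \frac{1}{156} = 2 \cdot 2^{2} \cdot 112 + \frac{1}{156} = 2 \cdot 4 \cdot 112 + \frac{1}{156} = 8 \cdot 112 + \frac{1}{156} = 896 + \frac{1}{156} = \frac{139777}{156}$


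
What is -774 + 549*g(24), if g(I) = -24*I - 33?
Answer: -335115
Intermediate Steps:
g(I) = -33 - 24*I
-774 + 549*g(24) = -774 + 549*(-33 - 24*24) = -774 + 549*(-33 - 576) = -774 + 549*(-609) = -774 - 334341 = -335115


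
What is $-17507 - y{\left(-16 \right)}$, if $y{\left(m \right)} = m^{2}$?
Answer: $-17763$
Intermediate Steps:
$-17507 - y{\left(-16 \right)} = -17507 - \left(-16\right)^{2} = -17507 - 256 = -17763$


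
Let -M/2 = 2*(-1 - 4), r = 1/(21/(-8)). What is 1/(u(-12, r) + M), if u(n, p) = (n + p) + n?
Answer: -21/92 ≈ -0.22826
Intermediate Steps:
r = -8/21 (r = 1/(21*(-⅛)) = 1/(-21/8) = -8/21 ≈ -0.38095)
M = 20 (M = -4*(-1 - 4) = -4*(-5) = -2*(-10) = 20)
u(n, p) = p + 2*n
1/(u(-12, r) + M) = 1/((-8/21 + 2*(-12)) + 20) = 1/((-8/21 - 24) + 20) = 1/(-512/21 + 20) = 1/(-92/21) = -21/92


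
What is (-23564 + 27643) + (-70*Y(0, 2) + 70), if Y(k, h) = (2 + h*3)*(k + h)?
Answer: 3029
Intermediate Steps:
Y(k, h) = (2 + 3*h)*(h + k)
(-23564 + 27643) + (-70*Y(0, 2) + 70) = (-23564 + 27643) + (-70*(2*2 + 2*0 + 3*2² + 3*2*0) + 70) = 4079 + (-70*(4 + 0 + 3*4 + 0) + 70) = 4079 + (-70*(4 + 0 + 12 + 0) + 70) = 4079 + (-70*16 + 70) = 4079 + (-1120 + 70) = 4079 - 1050 = 3029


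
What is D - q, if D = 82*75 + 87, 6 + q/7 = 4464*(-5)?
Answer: 162519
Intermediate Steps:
q = -156282 (q = -42 + 7*(4464*(-5)) = -42 + 7*(-22320) = -42 - 156240 = -156282)
D = 6237 (D = 6150 + 87 = 6237)
D - q = 6237 - 1*(-156282) = 6237 + 156282 = 162519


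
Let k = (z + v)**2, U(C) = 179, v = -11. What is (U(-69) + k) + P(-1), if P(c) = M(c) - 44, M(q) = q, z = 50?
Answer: 1655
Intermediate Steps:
P(c) = -44 + c (P(c) = c - 44 = -44 + c)
k = 1521 (k = (50 - 11)**2 = 39**2 = 1521)
(U(-69) + k) + P(-1) = (179 + 1521) + (-44 - 1) = 1700 - 45 = 1655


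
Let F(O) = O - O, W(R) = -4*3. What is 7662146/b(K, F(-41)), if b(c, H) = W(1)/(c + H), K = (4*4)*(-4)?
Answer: 122594336/3 ≈ 4.0865e+7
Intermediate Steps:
K = -64 (K = 16*(-4) = -64)
W(R) = -12
F(O) = 0
b(c, H) = -12/(H + c) (b(c, H) = -12/(c + H) = -12/(H + c))
7662146/b(K, F(-41)) = 7662146/((-12/(0 - 64))) = 7662146/((-12/(-64))) = 7662146/((-12*(-1/64))) = 7662146/(3/16) = 7662146*(16/3) = 122594336/3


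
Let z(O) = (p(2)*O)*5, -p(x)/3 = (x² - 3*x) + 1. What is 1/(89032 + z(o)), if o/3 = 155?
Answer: 1/96007 ≈ 1.0416e-5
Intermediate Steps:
o = 465 (o = 3*155 = 465)
p(x) = -3 - 3*x² + 9*x (p(x) = -3*((x² - 3*x) + 1) = -3*(1 + x² - 3*x) = -3 - 3*x² + 9*x)
z(O) = 15*O (z(O) = ((-3 - 3*2² + 9*2)*O)*5 = ((-3 - 3*4 + 18)*O)*5 = ((-3 - 12 + 18)*O)*5 = (3*O)*5 = 15*O)
1/(89032 + z(o)) = 1/(89032 + 15*465) = 1/(89032 + 6975) = 1/96007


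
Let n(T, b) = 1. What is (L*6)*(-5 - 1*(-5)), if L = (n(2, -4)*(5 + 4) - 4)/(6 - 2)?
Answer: 0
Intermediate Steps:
L = 5/4 (L = (1*(5 + 4) - 4)/(6 - 2) = (1*9 - 4)/4 = (9 - 4)*(1/4) = 5*(1/4) = 5/4 ≈ 1.2500)
(L*6)*(-5 - 1*(-5)) = ((5/4)*6)*(-5 - 1*(-5)) = 15*(-5 + 5)/2 = (15/2)*0 = 0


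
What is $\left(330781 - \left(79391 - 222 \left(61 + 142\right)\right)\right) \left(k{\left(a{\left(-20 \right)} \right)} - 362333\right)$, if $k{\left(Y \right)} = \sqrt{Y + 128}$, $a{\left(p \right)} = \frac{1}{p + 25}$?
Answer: $-107415791848 + \frac{296456 \sqrt{3205}}{5} \approx -1.0741 \cdot 10^{11}$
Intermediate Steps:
$a{\left(p \right)} = \frac{1}{25 + p}$
$k{\left(Y \right)} = \sqrt{128 + Y}$
$\left(330781 - \left(79391 - 222 \left(61 + 142\right)\right)\right) \left(k{\left(a{\left(-20 \right)} \right)} - 362333\right) = \left(330781 - \left(79391 - 222 \left(61 + 142\right)\right)\right) \left(\sqrt{128 + \frac{1}{25 - 20}} - 362333\right) = \left(330781 + \left(-79391 + 222 \cdot 203\right)\right) \left(\sqrt{128 + \frac{1}{5}} - 362333\right) = \left(330781 + \left(-79391 + 45066\right)\right) \left(\sqrt{128 + \frac{1}{5}} - 362333\right) = \left(330781 - 34325\right) \left(\sqrt{\frac{641}{5}} - 362333\right) = 296456 \left(\frac{\sqrt{3205}}{5} - 362333\right) = 296456 \left(-362333 + \frac{\sqrt{3205}}{5}\right) = -107415791848 + \frac{296456 \sqrt{3205}}{5}$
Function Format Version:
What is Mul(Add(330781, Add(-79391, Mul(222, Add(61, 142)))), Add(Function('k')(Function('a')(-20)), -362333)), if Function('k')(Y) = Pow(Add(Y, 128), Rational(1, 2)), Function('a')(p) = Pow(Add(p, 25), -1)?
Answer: Add(-107415791848, Mul(Rational(296456, 5), Pow(3205, Rational(1, 2)))) ≈ -1.0741e+11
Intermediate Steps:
Function('a')(p) = Pow(Add(25, p), -1)
Function('k')(Y) = Pow(Add(128, Y), Rational(1, 2))
Mul(Add(330781, Add(-79391, Mul(222, Add(61, 142)))), Add(Function('k')(Function('a')(-20)), -362333)) = Mul(Add(330781, Add(-79391, Mul(222, Add(61, 142)))), Add(Pow(Add(128, Pow(Add(25, -20), -1)), Rational(1, 2)), -362333)) = Mul(Add(330781, Add(-79391, Mul(222, 203))), Add(Pow(Add(128, Pow(5, -1)), Rational(1, 2)), -362333)) = Mul(Add(330781, Add(-79391, 45066)), Add(Pow(Add(128, Rational(1, 5)), Rational(1, 2)), -362333)) = Mul(Add(330781, -34325), Add(Pow(Rational(641, 5), Rational(1, 2)), -362333)) = Mul(296456, Add(Mul(Rational(1, 5), Pow(3205, Rational(1, 2))), -362333)) = Mul(296456, Add(-362333, Mul(Rational(1, 5), Pow(3205, Rational(1, 2))))) = Add(-107415791848, Mul(Rational(296456, 5), Pow(3205, Rational(1, 2))))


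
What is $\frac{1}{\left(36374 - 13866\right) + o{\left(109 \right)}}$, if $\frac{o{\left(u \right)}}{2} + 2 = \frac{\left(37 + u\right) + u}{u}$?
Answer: $\frac{109}{2453446} \approx 4.4427 \cdot 10^{-5}$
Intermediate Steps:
$o{\left(u \right)} = -4 + \frac{2 \left(37 + 2 u\right)}{u}$ ($o{\left(u \right)} = -4 + 2 \frac{\left(37 + u\right) + u}{u} = -4 + 2 \frac{37 + 2 u}{u} = -4 + \frac{2 \left(37 + 2 u\right)}{u}$)
$\frac{1}{\left(36374 - 13866\right) + o{\left(109 \right)}} = \frac{1}{\left(36374 - 13866\right) + \frac{74}{109}} = \frac{1}{22508 + 74 \cdot \frac{1}{109}} = \frac{1}{22508 + \frac{74}{109}} = \frac{1}{\frac{2453446}{109}} = \frac{109}{2453446}$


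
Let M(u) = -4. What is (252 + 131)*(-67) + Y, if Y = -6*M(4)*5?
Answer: -25541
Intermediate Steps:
Y = 120 (Y = -6*(-4)*5 = 24*5 = 120)
(252 + 131)*(-67) + Y = (252 + 131)*(-67) + 120 = 383*(-67) + 120 = -25661 + 120 = -25541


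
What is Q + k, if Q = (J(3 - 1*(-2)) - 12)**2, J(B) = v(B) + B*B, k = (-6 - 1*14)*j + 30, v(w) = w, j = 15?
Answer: 54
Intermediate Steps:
k = -270 (k = (-6 - 1*14)*15 + 30 = (-6 - 14)*15 + 30 = -20*15 + 30 = -300 + 30 = -270)
J(B) = B + B**2 (J(B) = B + B*B = B + B**2)
Q = 324 (Q = ((3 - 1*(-2))*(1 + (3 - 1*(-2))) - 12)**2 = ((3 + 2)*(1 + (3 + 2)) - 12)**2 = (5*(1 + 5) - 12)**2 = (5*6 - 12)**2 = (30 - 12)**2 = 18**2 = 324)
Q + k = 324 - 270 = 54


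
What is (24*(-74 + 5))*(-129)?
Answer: 213624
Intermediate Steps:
(24*(-74 + 5))*(-129) = (24*(-69))*(-129) = -1656*(-129) = 213624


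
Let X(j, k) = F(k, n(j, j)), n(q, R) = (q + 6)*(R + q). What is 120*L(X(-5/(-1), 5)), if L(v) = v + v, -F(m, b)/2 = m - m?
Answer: 0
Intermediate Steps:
n(q, R) = (6 + q)*(R + q)
F(m, b) = 0 (F(m, b) = -2*(m - m) = -2*0 = 0)
X(j, k) = 0
L(v) = 2*v
120*L(X(-5/(-1), 5)) = 120*(2*0) = 120*0 = 0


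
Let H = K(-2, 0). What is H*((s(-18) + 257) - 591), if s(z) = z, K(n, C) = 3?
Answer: -1056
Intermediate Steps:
H = 3
H*((s(-18) + 257) - 591) = 3*((-18 + 257) - 591) = 3*(239 - 591) = 3*(-352) = -1056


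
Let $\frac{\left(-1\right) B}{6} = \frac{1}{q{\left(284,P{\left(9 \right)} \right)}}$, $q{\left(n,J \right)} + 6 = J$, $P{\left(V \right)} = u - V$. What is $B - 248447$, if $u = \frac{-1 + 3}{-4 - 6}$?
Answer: $- \frac{9440971}{38} \approx -2.4845 \cdot 10^{5}$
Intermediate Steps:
$u = - \frac{1}{5}$ ($u = \frac{2}{-10} = 2 \left(- \frac{1}{10}\right) = - \frac{1}{5} \approx -0.2$)
$P{\left(V \right)} = - \frac{1}{5} - V$
$q{\left(n,J \right)} = -6 + J$
$B = \frac{15}{38}$ ($B = - \frac{6}{-6 - \frac{46}{5}} = - \frac{6}{- \frac{76}{5}} = \left(-6\right) \left(- \frac{5}{76}\right) = \frac{15}{38} \approx 0.39474$)
$B - 248447 = \frac{15}{38} - 248447 = - \frac{9440971}{38}$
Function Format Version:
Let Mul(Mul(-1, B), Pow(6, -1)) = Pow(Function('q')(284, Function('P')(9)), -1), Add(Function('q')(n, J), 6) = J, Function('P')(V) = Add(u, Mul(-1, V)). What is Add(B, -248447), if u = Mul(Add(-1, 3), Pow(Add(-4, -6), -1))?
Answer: Rational(-9440971, 38) ≈ -2.4845e+5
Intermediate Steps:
u = Rational(-1, 5) (u = Mul(2, Pow(-10, -1)) = Mul(2, Rational(-1, 10)) = Rational(-1, 5) ≈ -0.20000)
Function('P')(V) = Add(Rational(-1, 5), Mul(-1, V))
Function('q')(n, J) = Add(-6, J)
B = Rational(15, 38) (B = Mul(-6, Pow(Add(-6, Add(Rational(-1, 5), Mul(-1, 9))), -1)) = Mul(-6, Pow(Add(-6, Add(Rational(-1, 5), -9)), -1)) = Mul(-6, Pow(Add(-6, Rational(-46, 5)), -1)) = Mul(-6, Pow(Rational(-76, 5), -1)) = Mul(-6, Rational(-5, 76)) = Rational(15, 38) ≈ 0.39474)
Add(B, -248447) = Add(Rational(15, 38), -248447) = Rational(-9440971, 38)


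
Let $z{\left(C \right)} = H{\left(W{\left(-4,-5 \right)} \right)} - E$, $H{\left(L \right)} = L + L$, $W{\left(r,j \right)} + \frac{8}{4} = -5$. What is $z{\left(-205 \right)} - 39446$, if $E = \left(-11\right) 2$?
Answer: $-39438$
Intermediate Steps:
$W{\left(r,j \right)} = -7$ ($W{\left(r,j \right)} = -2 - 5 = -7$)
$H{\left(L \right)} = 2 L$
$E = -22$
$z{\left(C \right)} = 8$ ($z{\left(C \right)} = 2 \left(-7\right) - -22 = -14 + 22 = 8$)
$z{\left(-205 \right)} - 39446 = 8 - 39446 = -39438$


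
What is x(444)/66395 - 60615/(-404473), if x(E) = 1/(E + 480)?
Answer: 3718668827173/24814005987540 ≈ 0.14986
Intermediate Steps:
x(E) = 1/(480 + E)
x(444)/66395 - 60615/(-404473) = 1/((480 + 444)*66395) - 60615/(-404473) = (1/66395)/924 - 60615*(-1/404473) = (1/924)*(1/66395) + 60615/404473 = 1/61348980 + 60615/404473 = 3718668827173/24814005987540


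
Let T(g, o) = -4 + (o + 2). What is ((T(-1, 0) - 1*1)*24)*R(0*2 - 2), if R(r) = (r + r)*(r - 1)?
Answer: -864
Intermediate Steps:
T(g, o) = -2 + o (T(g, o) = -4 + (2 + o) = -2 + o)
R(r) = 2*r*(-1 + r) (R(r) = (2*r)*(-1 + r) = 2*r*(-1 + r))
((T(-1, 0) - 1*1)*24)*R(0*2 - 2) = (((-2 + 0) - 1*1)*24)*(2*(0*2 - 2)*(-1 + (0*2 - 2))) = ((-2 - 1)*24)*(2*(0 - 2)*(-1 + (0 - 2))) = (-3*24)*(2*(-2)*(-1 - 2)) = -144*(-2)*(-3) = -72*12 = -864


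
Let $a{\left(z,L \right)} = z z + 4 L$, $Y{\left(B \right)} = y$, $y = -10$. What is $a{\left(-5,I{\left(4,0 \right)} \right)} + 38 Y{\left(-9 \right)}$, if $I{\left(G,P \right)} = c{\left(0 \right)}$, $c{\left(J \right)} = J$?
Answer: $-355$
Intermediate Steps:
$Y{\left(B \right)} = -10$
$I{\left(G,P \right)} = 0$
$a{\left(z,L \right)} = z^{2} + 4 L$
$a{\left(-5,I{\left(4,0 \right)} \right)} + 38 Y{\left(-9 \right)} = \left(\left(-5\right)^{2} + 4 \cdot 0\right) + 38 \left(-10\right) = \left(25 + 0\right) - 380 = 25 - 380 = -355$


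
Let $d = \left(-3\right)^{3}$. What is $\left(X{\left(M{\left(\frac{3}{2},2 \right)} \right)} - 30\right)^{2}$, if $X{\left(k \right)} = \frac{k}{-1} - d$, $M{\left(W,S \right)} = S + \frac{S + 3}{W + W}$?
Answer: $\frac{400}{9} \approx 44.444$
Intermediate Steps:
$d = -27$
$M{\left(W,S \right)} = S + \frac{3 + S}{2 W}$
$X{\left(k \right)} = 27 - k$ ($X{\left(k \right)} = \frac{k}{-1} - -27 = k \left(-1\right) + 27 = - k + 27 = 27 - k$)
$\left(X{\left(M{\left(\frac{3}{2},2 \right)} \right)} - 30\right)^{2} = \left(\left(27 - \frac{3 + 2 + 2 \cdot 2 \cdot \frac{3}{2}}{2 \cdot \frac{3}{2}}\right) - 30\right)^{2} = \left(\left(27 - \frac{1}{2} \cdot \frac{2}{3} \left(3 + 2 + 6\right)\right) - 30\right)^{2} = \left(\left(27 - \frac{1}{2} \cdot \frac{2}{3} \cdot 11\right) - 30\right)^{2} = \left(\left(27 - \frac{11}{3}\right) - 30\right)^{2} = \left(\frac{70}{3} - 30\right)^{2} = \left(- \frac{20}{3}\right)^{2} = \frac{400}{9}$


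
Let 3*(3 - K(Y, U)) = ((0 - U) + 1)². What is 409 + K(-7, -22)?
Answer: 707/3 ≈ 235.67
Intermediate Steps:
K(Y, U) = 3 - (1 - U)²/3 (K(Y, U) = 3 - ((0 - U) + 1)²/3 = 3 - (-U + 1)²/3 = 3 - (1 - U)²/3)
409 + K(-7, -22) = 409 + (3 - (-1 - 22)²/3) = 409 + (3 - ⅓*(-23)²) = 409 + (3 - ⅓*529) = 409 + (3 - 529/3) = 409 - 520/3 = 707/3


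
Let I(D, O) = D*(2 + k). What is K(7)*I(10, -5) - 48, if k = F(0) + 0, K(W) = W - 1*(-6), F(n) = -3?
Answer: -178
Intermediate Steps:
K(W) = 6 + W (K(W) = W + 6 = 6 + W)
k = -3 (k = -3 + 0 = -3)
I(D, O) = -D (I(D, O) = D*(2 - 3) = D*(-1) = -D)
K(7)*I(10, -5) - 48 = (6 + 7)*(-1*10) - 48 = 13*(-10) - 48 = -130 - 48 = -178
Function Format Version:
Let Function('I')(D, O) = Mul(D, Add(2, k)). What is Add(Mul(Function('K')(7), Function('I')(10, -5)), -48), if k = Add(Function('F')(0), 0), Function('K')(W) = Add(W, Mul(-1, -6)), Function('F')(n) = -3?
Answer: -178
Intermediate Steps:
Function('K')(W) = Add(6, W) (Function('K')(W) = Add(W, 6) = Add(6, W))
k = -3 (k = Add(-3, 0) = -3)
Function('I')(D, O) = Mul(-1, D) (Function('I')(D, O) = Mul(D, Add(2, -3)) = Mul(D, -1) = Mul(-1, D))
Add(Mul(Function('K')(7), Function('I')(10, -5)), -48) = Add(Mul(Add(6, 7), Mul(-1, 10)), -48) = Add(Mul(13, -10), -48) = Add(-130, -48) = -178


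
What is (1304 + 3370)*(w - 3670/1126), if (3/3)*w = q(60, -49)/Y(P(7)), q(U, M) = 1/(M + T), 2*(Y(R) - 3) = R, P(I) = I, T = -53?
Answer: -1896347744/124423 ≈ -15241.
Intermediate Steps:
Y(R) = 3 + R/2
q(U, M) = 1/(-53 + M) (q(U, M) = 1/(M - 53) = 1/(-53 + M))
w = -1/663 (w = 1/((-53 - 49)*(3 + (½)*7)) = 1/((-102)*(3 + 7/2)) = -1/(102*13/2) = -1/102*2/13 = -1/663 ≈ -0.0015083)
(1304 + 3370)*(w - 3670/1126) = (1304 + 3370)*(-1/663 - 3670/1126) = 4674*(-1/663 - 3670*1/1126) = 4674*(-1/663 - 1835/563) = 4674*(-1217168/373269) = -1896347744/124423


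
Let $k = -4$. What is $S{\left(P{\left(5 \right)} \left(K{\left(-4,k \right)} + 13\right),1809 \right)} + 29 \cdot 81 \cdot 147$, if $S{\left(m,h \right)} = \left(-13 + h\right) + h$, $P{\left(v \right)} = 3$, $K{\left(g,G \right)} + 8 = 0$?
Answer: $348908$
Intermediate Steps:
$K{\left(g,G \right)} = -8$ ($K{\left(g,G \right)} = -8 + 0 = -8$)
$S{\left(m,h \right)} = -13 + 2 h$
$S{\left(P{\left(5 \right)} \left(K{\left(-4,k \right)} + 13\right),1809 \right)} + 29 \cdot 81 \cdot 147 = \left(-13 + 2 \cdot 1809\right) + 29 \cdot 81 \cdot 147 = \left(-13 + 3618\right) + 2349 \cdot 147 = 3605 + 345303 = 348908$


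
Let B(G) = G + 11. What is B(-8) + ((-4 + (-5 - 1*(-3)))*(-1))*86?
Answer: 519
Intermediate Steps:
B(G) = 11 + G
B(-8) + ((-4 + (-5 - 1*(-3)))*(-1))*86 = (11 - 8) + ((-4 + (-5 - 1*(-3)))*(-1))*86 = 3 + ((-4 + (-5 + 3))*(-1))*86 = 3 + ((-4 - 2)*(-1))*86 = 3 - 6*(-1)*86 = 3 + 6*86 = 3 + 516 = 519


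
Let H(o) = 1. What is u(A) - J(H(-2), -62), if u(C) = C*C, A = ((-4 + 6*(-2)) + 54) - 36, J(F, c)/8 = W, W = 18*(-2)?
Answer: 292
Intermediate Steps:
W = -36
J(F, c) = -288 (J(F, c) = 8*(-36) = -288)
A = 2 (A = ((-4 - 12) + 54) - 36 = (-16 + 54) - 36 = 38 - 36 = 2)
u(C) = C²
u(A) - J(H(-2), -62) = 2² - 1*(-288) = 4 + 288 = 292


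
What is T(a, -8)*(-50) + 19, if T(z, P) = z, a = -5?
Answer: 269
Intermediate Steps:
T(a, -8)*(-50) + 19 = -5*(-50) + 19 = 250 + 19 = 269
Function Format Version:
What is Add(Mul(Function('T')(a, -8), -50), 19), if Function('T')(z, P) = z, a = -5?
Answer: 269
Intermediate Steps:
Add(Mul(Function('T')(a, -8), -50), 19) = Add(Mul(-5, -50), 19) = Add(250, 19) = 269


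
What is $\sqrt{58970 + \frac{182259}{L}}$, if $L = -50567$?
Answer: $\frac{\sqrt{1246101991037}}{4597} \approx 242.83$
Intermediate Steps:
$\sqrt{58970 + \frac{182259}{L}} = \sqrt{58970 + \frac{182259}{-50567}} = \sqrt{58970 + 182259 \left(- \frac{1}{50567}\right)} = \sqrt{58970 - \frac{16569}{4597}} = \sqrt{\frac{271068521}{4597}} = \frac{\sqrt{1246101991037}}{4597}$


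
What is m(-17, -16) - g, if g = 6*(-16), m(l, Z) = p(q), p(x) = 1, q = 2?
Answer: 97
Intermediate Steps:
m(l, Z) = 1
g = -96
m(-17, -16) - g = 1 - 1*(-96) = 1 + 96 = 97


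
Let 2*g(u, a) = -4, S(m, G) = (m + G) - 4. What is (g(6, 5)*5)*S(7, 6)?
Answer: -90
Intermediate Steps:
S(m, G) = -4 + G + m (S(m, G) = (G + m) - 4 = -4 + G + m)
g(u, a) = -2 (g(u, a) = (1/2)*(-4) = -2)
(g(6, 5)*5)*S(7, 6) = (-2*5)*(-4 + 6 + 7) = -10*9 = -90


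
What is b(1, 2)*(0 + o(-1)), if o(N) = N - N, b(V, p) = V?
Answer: 0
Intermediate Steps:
o(N) = 0
b(1, 2)*(0 + o(-1)) = 1*(0 + 0) = 1*0 = 0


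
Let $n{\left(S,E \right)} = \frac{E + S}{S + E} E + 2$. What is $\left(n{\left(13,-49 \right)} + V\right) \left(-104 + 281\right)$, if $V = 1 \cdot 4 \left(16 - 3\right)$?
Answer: $885$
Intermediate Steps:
$n{\left(S,E \right)} = 2 + E$ ($n{\left(S,E \right)} = \frac{E + S}{E + S} E + 2 = 1 E + 2 = E + 2 = 2 + E$)
$V = 52$ ($V = 4 \cdot 13 = 52$)
$\left(n{\left(13,-49 \right)} + V\right) \left(-104 + 281\right) = \left(\left(2 - 49\right) + 52\right) \left(-104 + 281\right) = \left(-47 + 52\right) 177 = 5 \cdot 177 = 885$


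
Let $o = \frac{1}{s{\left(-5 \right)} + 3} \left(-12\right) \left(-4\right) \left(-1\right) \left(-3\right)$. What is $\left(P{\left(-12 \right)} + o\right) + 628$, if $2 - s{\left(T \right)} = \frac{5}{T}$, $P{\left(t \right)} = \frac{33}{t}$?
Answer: $\frac{2597}{4} \approx 649.25$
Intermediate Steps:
$s{\left(T \right)} = 2 - \frac{5}{T}$
$o = 24$ ($o = \frac{1}{\left(2 - \frac{5}{-5}\right) + 3} \left(-12\right) \left(-4\right) \left(-1\right) \left(-3\right) = \frac{1}{\left(2 - -1\right) + 3} \left(-12\right) 4 \left(-3\right) = \frac{1}{\left(2 + 1\right) + 3} \left(-12\right) \left(-12\right) = \frac{1}{3 + 3} \left(-12\right) \left(-12\right) = \frac{1}{6} \left(-12\right) \left(-12\right) = \left(-2\right) \left(-12\right) = 24$)
$\left(P{\left(-12 \right)} + o\right) + 628 = \left(\frac{33}{-12} + 24\right) + 628 = \left(33 \left(- \frac{1}{12}\right) + 24\right) + 628 = \left(- \frac{11}{4} + 24\right) + 628 = \frac{85}{4} + 628 = \frac{2597}{4}$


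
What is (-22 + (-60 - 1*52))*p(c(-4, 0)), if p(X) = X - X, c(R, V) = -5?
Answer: 0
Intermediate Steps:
p(X) = 0
(-22 + (-60 - 1*52))*p(c(-4, 0)) = (-22 + (-60 - 1*52))*0 = (-22 + (-60 - 52))*0 = (-22 - 112)*0 = -134*0 = 0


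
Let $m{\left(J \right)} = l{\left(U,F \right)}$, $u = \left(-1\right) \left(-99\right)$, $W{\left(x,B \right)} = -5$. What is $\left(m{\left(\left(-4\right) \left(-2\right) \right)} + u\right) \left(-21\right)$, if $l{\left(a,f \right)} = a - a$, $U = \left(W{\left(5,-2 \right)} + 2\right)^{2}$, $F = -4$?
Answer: $-2079$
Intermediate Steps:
$u = 99$
$U = 9$ ($U = \left(-5 + 2\right)^{2} = \left(-3\right)^{2} = 9$)
$l{\left(a,f \right)} = 0$
$m{\left(J \right)} = 0$
$\left(m{\left(\left(-4\right) \left(-2\right) \right)} + u\right) \left(-21\right) = \left(0 + 99\right) \left(-21\right) = 99 \left(-21\right) = -2079$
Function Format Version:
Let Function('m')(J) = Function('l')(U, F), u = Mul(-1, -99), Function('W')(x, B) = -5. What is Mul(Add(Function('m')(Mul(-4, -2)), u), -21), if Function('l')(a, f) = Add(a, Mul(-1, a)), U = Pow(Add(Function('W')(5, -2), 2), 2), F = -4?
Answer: -2079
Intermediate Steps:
u = 99
U = 9 (U = Pow(Add(-5, 2), 2) = Pow(-3, 2) = 9)
Function('l')(a, f) = 0
Function('m')(J) = 0
Mul(Add(Function('m')(Mul(-4, -2)), u), -21) = Mul(Add(0, 99), -21) = Mul(99, -21) = -2079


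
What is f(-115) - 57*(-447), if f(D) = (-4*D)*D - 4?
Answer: -27425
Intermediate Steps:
f(D) = -4 - 4*D**2 (f(D) = -4*D**2 - 4 = -4 - 4*D**2)
f(-115) - 57*(-447) = (-4 - 4*(-115)**2) - 57*(-447) = (-4 - 4*13225) - 1*(-25479) = (-4 - 52900) + 25479 = -52904 + 25479 = -27425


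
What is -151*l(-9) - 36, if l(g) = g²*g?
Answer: 110043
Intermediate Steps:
l(g) = g³
-151*l(-9) - 36 = -151*(-9)³ - 36 = -151*(-729) - 36 = 110079 - 36 = 110043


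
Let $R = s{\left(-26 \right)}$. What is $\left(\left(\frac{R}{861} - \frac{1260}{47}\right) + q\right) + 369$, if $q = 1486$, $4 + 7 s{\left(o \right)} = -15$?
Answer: $\frac{517869082}{283269} \approx 1828.2$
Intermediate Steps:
$s{\left(o \right)} = - \frac{19}{7}$ ($s{\left(o \right)} = - \frac{4}{7} + \frac{1}{7} \left(-15\right) = - \frac{4}{7} - \frac{15}{7} = - \frac{19}{7}$)
$R = - \frac{19}{7} \approx -2.7143$
$\left(\left(\frac{R}{861} - \frac{1260}{47}\right) + q\right) + 369 = \left(\left(- \frac{19}{7 \cdot 861} - \frac{1260}{47}\right) + 1486\right) + 369 = \left(\left(\left(- \frac{19}{7}\right) \frac{1}{861} - \frac{1260}{47}\right) + 1486\right) + 369 = \left(\left(- \frac{19}{6027} - \frac{1260}{47}\right) + 1486\right) + 369 = \left(- \frac{7594913}{283269} + 1486\right) + 369 = \frac{413342821}{283269} + 369 = \frac{517869082}{283269}$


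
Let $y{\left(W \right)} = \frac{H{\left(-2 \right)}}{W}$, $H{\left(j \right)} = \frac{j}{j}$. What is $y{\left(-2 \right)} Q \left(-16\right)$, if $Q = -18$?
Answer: $-144$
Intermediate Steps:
$H{\left(j \right)} = 1$
$y{\left(W \right)} = \frac{1}{W}$ ($y{\left(W \right)} = 1 \frac{1}{W} = \frac{1}{W}$)
$y{\left(-2 \right)} Q \left(-16\right) = \frac{1}{-2} \left(-18\right) \left(-16\right) = \left(- \frac{1}{2}\right) \left(-18\right) \left(-16\right) = 9 \left(-16\right) = -144$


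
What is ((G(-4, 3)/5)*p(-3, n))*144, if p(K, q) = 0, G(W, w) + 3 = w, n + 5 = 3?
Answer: 0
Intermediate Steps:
n = -2 (n = -5 + 3 = -2)
G(W, w) = -3 + w
((G(-4, 3)/5)*p(-3, n))*144 = (((-3 + 3)/5)*0)*144 = ((0*(⅕))*0)*144 = (0*0)*144 = 0*144 = 0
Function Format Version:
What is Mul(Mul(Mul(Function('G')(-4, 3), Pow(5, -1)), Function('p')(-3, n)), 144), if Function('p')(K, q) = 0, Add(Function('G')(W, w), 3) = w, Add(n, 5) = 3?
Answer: 0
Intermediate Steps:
n = -2 (n = Add(-5, 3) = -2)
Function('G')(W, w) = Add(-3, w)
Mul(Mul(Mul(Function('G')(-4, 3), Pow(5, -1)), Function('p')(-3, n)), 144) = Mul(Mul(Mul(Add(-3, 3), Pow(5, -1)), 0), 144) = Mul(Mul(Mul(0, Rational(1, 5)), 0), 144) = Mul(Mul(0, 0), 144) = Mul(0, 144) = 0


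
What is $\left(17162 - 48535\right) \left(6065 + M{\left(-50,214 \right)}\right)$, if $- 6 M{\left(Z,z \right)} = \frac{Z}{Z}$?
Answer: $- \frac{1141632097}{6} \approx -1.9027 \cdot 10^{8}$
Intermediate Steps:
$M{\left(Z,z \right)} = - \frac{1}{6}$ ($M{\left(Z,z \right)} = - \frac{Z \frac{1}{Z}}{6} = \left(- \frac{1}{6}\right) 1 = - \frac{1}{6}$)
$\left(17162 - 48535\right) \left(6065 + M{\left(-50,214 \right)}\right) = \left(17162 - 48535\right) \left(6065 - \frac{1}{6}\right) = \left(-31373\right) \frac{36389}{6} = - \frac{1141632097}{6}$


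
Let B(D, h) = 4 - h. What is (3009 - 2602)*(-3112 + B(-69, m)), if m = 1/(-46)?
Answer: -58187569/46 ≈ -1.2649e+6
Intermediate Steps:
m = -1/46 ≈ -0.021739
(3009 - 2602)*(-3112 + B(-69, m)) = (3009 - 2602)*(-3112 + (4 - 1*(-1/46))) = 407*(-3112 + (4 + 1/46)) = 407*(-3112 + 185/46) = 407*(-142967/46) = -58187569/46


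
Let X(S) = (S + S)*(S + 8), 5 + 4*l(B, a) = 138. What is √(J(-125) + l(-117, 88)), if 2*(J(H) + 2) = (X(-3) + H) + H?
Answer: I*√435/2 ≈ 10.428*I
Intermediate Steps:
l(B, a) = 133/4 (l(B, a) = -5/4 + (¼)*138 = -5/4 + 69/2 = 133/4)
X(S) = 2*S*(8 + S) (X(S) = (2*S)*(8 + S) = 2*S*(8 + S))
J(H) = -17 + H (J(H) = -2 + ((2*(-3)*(8 - 3) + H) + H)/2 = -2 + ((2*(-3)*5 + H) + H)/2 = -2 + ((-30 + H) + H)/2 = -2 + (-30 + 2*H)/2 = -2 + (-15 + H) = -17 + H)
√(J(-125) + l(-117, 88)) = √((-17 - 125) + 133/4) = √(-142 + 133/4) = √(-435/4) = I*√435/2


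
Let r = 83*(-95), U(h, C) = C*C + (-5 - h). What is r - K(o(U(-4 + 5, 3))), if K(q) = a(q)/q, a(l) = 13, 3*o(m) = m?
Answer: -7898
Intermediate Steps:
U(h, C) = -5 + C² - h (U(h, C) = C² + (-5 - h) = -5 + C² - h)
o(m) = m/3
r = -7885
K(q) = 13/q
r - K(o(U(-4 + 5, 3))) = -7885 - 13/((-5 + 3² - (-4 + 5))/3) = -7885 - 13/((-5 + 9 - 1*1)/3) = -7885 - 13/((-5 + 9 - 1)/3) = -7885 - 13/((⅓)*3) = -7885 - 13/1 = -7885 - 13 = -7898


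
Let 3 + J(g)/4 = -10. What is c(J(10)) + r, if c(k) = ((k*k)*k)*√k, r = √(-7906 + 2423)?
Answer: I*(√5483 - 281216*√13) ≈ -1.0139e+6*I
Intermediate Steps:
r = I*√5483 (r = √(-5483) = I*√5483 ≈ 74.047*I)
J(g) = -52 (J(g) = -12 + 4*(-10) = -12 - 40 = -52)
c(k) = k^(7/2) (c(k) = (k²*k)*√k = k³*√k = k^(7/2))
c(J(10)) + r = (-52)^(7/2) + I*√5483 = -281216*I*√13 + I*√5483 = I*√5483 - 281216*I*√13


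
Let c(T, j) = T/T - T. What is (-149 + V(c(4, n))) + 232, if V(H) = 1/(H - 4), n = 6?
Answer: 580/7 ≈ 82.857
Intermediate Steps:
c(T, j) = 1 - T
V(H) = 1/(-4 + H)
(-149 + V(c(4, n))) + 232 = (-149 + 1/(-4 + (1 - 1*4))) + 232 = (-149 + 1/(-4 + (1 - 4))) + 232 = (-149 + 1/(-4 - 3)) + 232 = (-149 + 1/(-7)) + 232 = (-149 - ⅐) + 232 = -1044/7 + 232 = 580/7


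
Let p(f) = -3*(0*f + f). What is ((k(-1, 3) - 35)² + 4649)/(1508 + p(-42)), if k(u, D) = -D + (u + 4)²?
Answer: 2745/817 ≈ 3.3599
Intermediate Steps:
p(f) = -3*f (p(f) = -3*(0 + f) = -3*f)
k(u, D) = (4 + u)² - D (k(u, D) = -D + (4 + u)² = (4 + u)² - D)
((k(-1, 3) - 35)² + 4649)/(1508 + p(-42)) = ((((4 - 1)² - 1*3) - 35)² + 4649)/(1508 - 3*(-42)) = (((3² - 3) - 35)² + 4649)/(1508 + 126) = (((9 - 3) - 35)² + 4649)/1634 = ((6 - 35)² + 4649)*(1/1634) = ((-29)² + 4649)*(1/1634) = (841 + 4649)*(1/1634) = 5490*(1/1634) = 2745/817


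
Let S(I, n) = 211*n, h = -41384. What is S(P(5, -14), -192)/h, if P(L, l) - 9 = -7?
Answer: 5064/5173 ≈ 0.97893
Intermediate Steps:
P(L, l) = 2 (P(L, l) = 9 - 7 = 2)
S(P(5, -14), -192)/h = (211*(-192))/(-41384) = -40512*(-1/41384) = 5064/5173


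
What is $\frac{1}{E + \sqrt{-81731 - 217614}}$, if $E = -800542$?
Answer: $- \frac{800542}{640867793109} - \frac{i \sqrt{299345}}{640867793109} \approx -1.2492 \cdot 10^{-6} - 8.5372 \cdot 10^{-10} i$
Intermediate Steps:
$\frac{1}{E + \sqrt{-81731 - 217614}} = \frac{1}{-800542 + \sqrt{-81731 - 217614}} = \frac{1}{-800542 + \sqrt{-299345}} = \frac{1}{-800542 + i \sqrt{299345}}$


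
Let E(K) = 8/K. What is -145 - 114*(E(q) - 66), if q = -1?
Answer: 8291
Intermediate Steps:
-145 - 114*(E(q) - 66) = -145 - 114*(8/(-1) - 66) = -145 - 114*(8*(-1) - 66) = -145 - 114*(-8 - 66) = -145 - 114*(-74) = -145 + 8436 = 8291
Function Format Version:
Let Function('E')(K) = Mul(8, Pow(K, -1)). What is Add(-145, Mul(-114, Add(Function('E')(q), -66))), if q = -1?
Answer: 8291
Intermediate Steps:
Add(-145, Mul(-114, Add(Function('E')(q), -66))) = Add(-145, Mul(-114, Add(Mul(8, Pow(-1, -1)), -66))) = Add(-145, Mul(-114, Add(Mul(8, -1), -66))) = Add(-145, Mul(-114, Add(-8, -66))) = Add(-145, Mul(-114, -74)) = Add(-145, 8436) = 8291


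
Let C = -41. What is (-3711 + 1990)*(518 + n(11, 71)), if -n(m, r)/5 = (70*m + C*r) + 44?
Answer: -18936163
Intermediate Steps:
n(m, r) = -220 - 350*m + 205*r (n(m, r) = -5*((70*m - 41*r) + 44) = -5*((-41*r + 70*m) + 44) = -5*(44 - 41*r + 70*m) = -220 - 350*m + 205*r)
(-3711 + 1990)*(518 + n(11, 71)) = (-3711 + 1990)*(518 + (-220 - 350*11 + 205*71)) = -1721*(518 + (-220 - 3850 + 14555)) = -1721*(518 + 10485) = -1721*11003 = -18936163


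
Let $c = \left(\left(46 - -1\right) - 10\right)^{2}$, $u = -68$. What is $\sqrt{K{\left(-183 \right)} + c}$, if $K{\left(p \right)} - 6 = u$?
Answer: $\sqrt{1307} \approx 36.152$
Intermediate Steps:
$K{\left(p \right)} = -62$ ($K{\left(p \right)} = 6 - 68 = -62$)
$c = 1369$ ($c = \left(\left(46 + 1\right) - 10\right)^{2} = \left(47 - 10\right)^{2} = 37^{2} = 1369$)
$\sqrt{K{\left(-183 \right)} + c} = \sqrt{-62 + 1369} = \sqrt{1307}$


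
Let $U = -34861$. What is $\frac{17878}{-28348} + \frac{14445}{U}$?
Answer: $- \frac{516365909}{494119814} \approx -1.045$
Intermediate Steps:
$\frac{17878}{-28348} + \frac{14445}{U} = \frac{17878}{-28348} + \frac{14445}{-34861} = 17878 \left(- \frac{1}{28348}\right) + 14445 \left(- \frac{1}{34861}\right) = - \frac{8939}{14174} - \frac{14445}{34861} = - \frac{516365909}{494119814}$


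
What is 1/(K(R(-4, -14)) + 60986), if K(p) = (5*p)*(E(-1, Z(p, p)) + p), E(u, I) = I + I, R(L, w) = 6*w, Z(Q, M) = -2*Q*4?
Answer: -1/468214 ≈ -2.1358e-6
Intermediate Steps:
Z(Q, M) = -8*Q
E(u, I) = 2*I
K(p) = -75*p**2 (K(p) = (5*p)*(2*(-8*p) + p) = (5*p)*(-16*p + p) = (5*p)*(-15*p) = -75*p**2)
1/(K(R(-4, -14)) + 60986) = 1/(-75*(6*(-14))**2 + 60986) = 1/(-75*(-84)**2 + 60986) = 1/(-75*7056 + 60986) = 1/(-529200 + 60986) = 1/(-468214) = -1/468214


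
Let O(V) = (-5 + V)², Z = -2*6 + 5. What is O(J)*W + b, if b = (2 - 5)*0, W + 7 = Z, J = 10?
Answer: -350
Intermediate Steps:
Z = -7 (Z = -12 + 5 = -7)
W = -14 (W = -7 - 7 = -14)
b = 0 (b = -3*0 = 0)
O(J)*W + b = (-5 + 10)²*(-14) + 0 = 5²*(-14) + 0 = 25*(-14) + 0 = -350 + 0 = -350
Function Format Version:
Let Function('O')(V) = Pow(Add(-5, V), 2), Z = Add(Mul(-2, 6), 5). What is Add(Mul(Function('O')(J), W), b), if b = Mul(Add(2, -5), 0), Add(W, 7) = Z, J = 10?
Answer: -350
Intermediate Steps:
Z = -7 (Z = Add(-12, 5) = -7)
W = -14 (W = Add(-7, -7) = -14)
b = 0 (b = Mul(-3, 0) = 0)
Add(Mul(Function('O')(J), W), b) = Add(Mul(Pow(Add(-5, 10), 2), -14), 0) = Add(Mul(Pow(5, 2), -14), 0) = Add(Mul(25, -14), 0) = Add(-350, 0) = -350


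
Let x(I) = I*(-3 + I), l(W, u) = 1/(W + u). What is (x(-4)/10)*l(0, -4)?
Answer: -7/10 ≈ -0.70000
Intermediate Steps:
(x(-4)/10)*l(0, -4) = ((-4*(-3 - 4))/10)/(0 - 4) = ((-4*(-7))/10)/(-4) = ((⅒)*28)*(-¼) = (14/5)*(-¼) = -7/10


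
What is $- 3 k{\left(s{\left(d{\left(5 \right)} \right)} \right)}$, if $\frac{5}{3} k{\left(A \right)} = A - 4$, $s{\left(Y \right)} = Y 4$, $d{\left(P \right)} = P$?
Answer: $- \frac{144}{5} \approx -28.8$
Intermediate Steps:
$s{\left(Y \right)} = 4 Y$
$k{\left(A \right)} = - \frac{12}{5} + \frac{3 A}{5}$ ($k{\left(A \right)} = \frac{3 \left(A - 4\right)}{5} = \frac{3 \left(-4 + A\right)}{5} = - \frac{12}{5} + \frac{3 A}{5}$)
$- 3 k{\left(s{\left(d{\left(5 \right)} \right)} \right)} = - 3 \left(- \frac{12}{5} + \frac{3 \cdot 4 \cdot 5}{5}\right) = - 3 \left(- \frac{12}{5} + \frac{3}{5} \cdot 20\right) = - 3 \left(- \frac{12}{5} + 12\right) = \left(-3\right) \frac{48}{5} = - \frac{144}{5}$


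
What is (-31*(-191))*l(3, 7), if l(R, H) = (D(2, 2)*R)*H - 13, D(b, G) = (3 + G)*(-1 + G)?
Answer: 544732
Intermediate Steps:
D(b, G) = (-1 + G)*(3 + G)
l(R, H) = -13 + 5*H*R (l(R, H) = ((-3 + 2² + 2*2)*R)*H - 13 = ((-3 + 4 + 4)*R)*H - 13 = (5*R)*H - 13 = 5*H*R - 13 = -13 + 5*H*R)
(-31*(-191))*l(3, 7) = (-31*(-191))*(-13 + 5*7*3) = 5921*(-13 + 105) = 5921*92 = 544732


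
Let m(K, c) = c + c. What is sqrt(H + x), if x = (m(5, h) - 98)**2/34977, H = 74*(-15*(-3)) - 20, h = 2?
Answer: sqrt(4049731707762)/34977 ≈ 57.535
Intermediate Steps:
m(K, c) = 2*c
H = 3310 (H = 74*45 - 20 = 3330 - 20 = 3310)
x = 8836/34977 (x = (2*2 - 98)**2/34977 = (4 - 98)**2*(1/34977) = (-94)**2*(1/34977) = 8836*(1/34977) = 8836/34977 ≈ 0.25262)
sqrt(H + x) = sqrt(3310 + 8836/34977) = sqrt(115782706/34977) = sqrt(4049731707762)/34977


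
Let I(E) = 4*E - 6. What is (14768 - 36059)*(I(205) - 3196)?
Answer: 50715162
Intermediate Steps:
I(E) = -6 + 4*E
(14768 - 36059)*(I(205) - 3196) = (14768 - 36059)*((-6 + 4*205) - 3196) = -21291*((-6 + 820) - 3196) = -21291*(814 - 3196) = -21291*(-2382) = 50715162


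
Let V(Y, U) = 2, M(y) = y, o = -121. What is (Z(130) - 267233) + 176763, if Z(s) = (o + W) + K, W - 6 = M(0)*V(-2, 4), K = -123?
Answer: -90708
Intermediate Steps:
W = 6 (W = 6 + 0*2 = 6 + 0 = 6)
Z(s) = -238 (Z(s) = (-121 + 6) - 123 = -115 - 123 = -238)
(Z(130) - 267233) + 176763 = (-238 - 267233) + 176763 = -267471 + 176763 = -90708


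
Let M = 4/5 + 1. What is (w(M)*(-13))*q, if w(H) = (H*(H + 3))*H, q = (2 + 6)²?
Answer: -1617408/125 ≈ -12939.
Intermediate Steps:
M = 9/5 (M = 4*(⅕) + 1 = ⅘ + 1 = 9/5 ≈ 1.8000)
q = 64 (q = 8² = 64)
w(H) = H²*(3 + H) (w(H) = (H*(3 + H))*H = H²*(3 + H))
(w(M)*(-13))*q = (((9/5)²*(3 + 9/5))*(-13))*64 = (((81/25)*(24/5))*(-13))*64 = ((1944/125)*(-13))*64 = -25272/125*64 = -1617408/125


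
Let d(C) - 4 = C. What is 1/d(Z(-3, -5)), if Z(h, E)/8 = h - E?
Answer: 1/20 ≈ 0.050000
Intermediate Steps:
Z(h, E) = -8*E + 8*h (Z(h, E) = 8*(h - E) = -8*E + 8*h)
d(C) = 4 + C
1/d(Z(-3, -5)) = 1/(4 + (-8*(-5) + 8*(-3))) = 1/(4 + (40 - 24)) = 1/(4 + 16) = 1/20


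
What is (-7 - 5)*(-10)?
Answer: 120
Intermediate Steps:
(-7 - 5)*(-10) = -12*(-10) = 120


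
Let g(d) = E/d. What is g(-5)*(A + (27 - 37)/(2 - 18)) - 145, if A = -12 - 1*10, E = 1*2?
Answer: -2729/20 ≈ -136.45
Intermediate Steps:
E = 2
A = -22 (A = -12 - 10 = -22)
g(d) = 2/d
g(-5)*(A + (27 - 37)/(2 - 18)) - 145 = (2/(-5))*(-22 + (27 - 37)/(2 - 18)) - 145 = (2*(-⅕))*(-22 - 10/(-16)) - 145 = -2*(-22 - 10*(-1/16))/5 - 145 = -2*(-22 + 5/8)/5 - 145 = -⅖*(-171/8) - 145 = 171/20 - 145 = -2729/20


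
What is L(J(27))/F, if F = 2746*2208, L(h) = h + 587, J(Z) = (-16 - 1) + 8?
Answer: 289/3031584 ≈ 9.5330e-5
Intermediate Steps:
J(Z) = -9 (J(Z) = -17 + 8 = -9)
L(h) = 587 + h
F = 6063168
L(J(27))/F = (587 - 9)/6063168 = 578*(1/6063168) = 289/3031584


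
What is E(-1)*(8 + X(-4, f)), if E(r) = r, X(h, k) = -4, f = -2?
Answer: -4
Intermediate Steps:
E(-1)*(8 + X(-4, f)) = -(8 - 4) = -1*4 = -4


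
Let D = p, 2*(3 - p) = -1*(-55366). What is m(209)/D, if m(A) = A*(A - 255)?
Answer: 4807/13840 ≈ 0.34733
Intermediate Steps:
p = -27680 (p = 3 - (-1)*(-55366)/2 = 3 - ½*55366 = 3 - 27683 = -27680)
D = -27680
m(A) = A*(-255 + A)
m(209)/D = (209*(-255 + 209))/(-27680) = (209*(-46))*(-1/27680) = -9614*(-1/27680) = 4807/13840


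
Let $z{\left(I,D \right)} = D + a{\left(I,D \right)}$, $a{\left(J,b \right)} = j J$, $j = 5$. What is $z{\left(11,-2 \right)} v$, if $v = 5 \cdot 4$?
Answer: $1060$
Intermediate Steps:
$a{\left(J,b \right)} = 5 J$
$z{\left(I,D \right)} = D + 5 I$
$v = 20$
$z{\left(11,-2 \right)} v = \left(-2 + 5 \cdot 11\right) 20 = \left(-2 + 55\right) 20 = 53 \cdot 20 = 1060$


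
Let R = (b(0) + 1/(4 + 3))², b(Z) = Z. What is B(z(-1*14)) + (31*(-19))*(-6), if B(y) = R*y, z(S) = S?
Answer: 24736/7 ≈ 3533.7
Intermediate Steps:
R = 1/49 (R = (0 + 1/(4 + 3))² = (0 + 1/7)² = (0 + ⅐)² = (⅐)² = 1/49 ≈ 0.020408)
B(y) = y/49
B(z(-1*14)) + (31*(-19))*(-6) = (-1*14)/49 + (31*(-19))*(-6) = (1/49)*(-14) - 589*(-6) = -2/7 + 3534 = 24736/7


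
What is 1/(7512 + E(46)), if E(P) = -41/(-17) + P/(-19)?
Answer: 323/2426373 ≈ 0.00013312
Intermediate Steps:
E(P) = 41/17 - P/19 (E(P) = -41*(-1/17) + P*(-1/19) = 41/17 - P/19)
1/(7512 + E(46)) = 1/(7512 + (41/17 - 1/19*46)) = 1/(7512 + (41/17 - 46/19)) = 1/(7512 - 3/323) = 1/(2426373/323) = 323/2426373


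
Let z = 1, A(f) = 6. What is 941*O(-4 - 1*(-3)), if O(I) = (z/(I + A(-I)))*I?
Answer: -941/5 ≈ -188.20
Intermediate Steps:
O(I) = I/(6 + I) (O(I) = (1/(I + 6))*I = (1/(6 + I))*I = I/(6 + I))
941*O(-4 - 1*(-3)) = 941*((-4 - 1*(-3))/(6 + (-4 - 1*(-3)))) = 941*((-4 + 3)/(6 + (-4 + 3))) = 941*(-1/(6 - 1)) = 941*(-1/5) = -941/5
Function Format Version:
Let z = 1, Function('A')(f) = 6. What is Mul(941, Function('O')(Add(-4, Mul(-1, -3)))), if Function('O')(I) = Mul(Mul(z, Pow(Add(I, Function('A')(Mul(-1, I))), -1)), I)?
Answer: Rational(-941, 5) ≈ -188.20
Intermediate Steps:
Function('O')(I) = Mul(I, Pow(Add(6, I), -1)) (Function('O')(I) = Mul(Mul(1, Pow(Add(I, 6), -1)), I) = Mul(Mul(1, Pow(Add(6, I), -1)), I) = Mul(Pow(Add(6, I), -1), I) = Mul(I, Pow(Add(6, I), -1)))
Mul(941, Function('O')(Add(-4, Mul(-1, -3)))) = Mul(941, Mul(Add(-4, Mul(-1, -3)), Pow(Add(6, Add(-4, Mul(-1, -3))), -1))) = Mul(941, Mul(Add(-4, 3), Pow(Add(6, Add(-4, 3)), -1))) = Mul(941, Mul(-1, Pow(Add(6, -1), -1))) = Mul(941, Mul(-1, Pow(5, -1))) = Mul(941, Mul(-1, Rational(1, 5))) = Mul(941, Rational(-1, 5)) = Rational(-941, 5)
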